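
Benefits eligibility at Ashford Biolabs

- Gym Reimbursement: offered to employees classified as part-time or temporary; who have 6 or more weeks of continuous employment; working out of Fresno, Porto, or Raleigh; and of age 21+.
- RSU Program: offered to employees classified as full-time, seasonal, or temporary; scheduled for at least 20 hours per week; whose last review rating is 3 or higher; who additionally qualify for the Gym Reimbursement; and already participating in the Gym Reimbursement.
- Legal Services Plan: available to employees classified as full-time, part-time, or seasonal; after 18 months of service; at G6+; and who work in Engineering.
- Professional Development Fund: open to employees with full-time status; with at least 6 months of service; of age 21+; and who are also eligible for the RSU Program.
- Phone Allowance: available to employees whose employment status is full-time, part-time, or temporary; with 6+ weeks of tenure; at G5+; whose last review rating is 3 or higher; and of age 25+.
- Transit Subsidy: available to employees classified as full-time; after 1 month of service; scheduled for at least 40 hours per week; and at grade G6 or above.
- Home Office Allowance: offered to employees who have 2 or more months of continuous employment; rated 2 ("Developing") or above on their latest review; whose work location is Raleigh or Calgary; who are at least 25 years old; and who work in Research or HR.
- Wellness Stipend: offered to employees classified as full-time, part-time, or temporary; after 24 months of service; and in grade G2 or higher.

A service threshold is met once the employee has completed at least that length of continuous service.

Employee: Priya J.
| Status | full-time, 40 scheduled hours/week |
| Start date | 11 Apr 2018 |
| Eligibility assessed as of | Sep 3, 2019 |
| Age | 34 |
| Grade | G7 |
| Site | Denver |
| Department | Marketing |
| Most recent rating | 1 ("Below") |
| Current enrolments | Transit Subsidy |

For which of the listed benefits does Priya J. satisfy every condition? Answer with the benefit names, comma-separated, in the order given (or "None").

Service from 11 Apr 2018 to Sep 3, 2019: 510 days.
Gym Reimbursement — status full-time ✗ (requires part-time or temporary) → not eligible.
RSU Program — status full-time ✓; 40 hrs/wk ≥ 20 ✓; rating 1 < 3 ✗ → not eligible.
Legal Services Plan — status full-time ✓; service 510 days < 18 months (≈540 days) ✗ → not eligible.
Professional Development Fund — status full-time ✓; service 510 days ≥ 6 months (≈180 days) ✓; age 34 ≥ 21 ✓; not eligible for RSU Program ✗ → not eligible.
Phone Allowance — status full-time ✓; service 510 days ≥ 6 weeks (≈42 days) ✓; grade G7 ≥ G5 ✓; rating 1 < 3 ✗ → not eligible.
Transit Subsidy — status full-time ✓; service 510 days ≥ 1 month (≈30 days) ✓; 40 hrs/wk ≥ 40 ✓; grade G7 ≥ G6 ✓ → eligible.
Home Office Allowance — service 510 days ≥ 2 months (≈60 days) ✓; rating 1 < 2 ✗ → not eligible.
Wellness Stipend — status full-time ✓; service 510 days < 24 months (≈720 days) ✗ → not eligible.

Transit Subsidy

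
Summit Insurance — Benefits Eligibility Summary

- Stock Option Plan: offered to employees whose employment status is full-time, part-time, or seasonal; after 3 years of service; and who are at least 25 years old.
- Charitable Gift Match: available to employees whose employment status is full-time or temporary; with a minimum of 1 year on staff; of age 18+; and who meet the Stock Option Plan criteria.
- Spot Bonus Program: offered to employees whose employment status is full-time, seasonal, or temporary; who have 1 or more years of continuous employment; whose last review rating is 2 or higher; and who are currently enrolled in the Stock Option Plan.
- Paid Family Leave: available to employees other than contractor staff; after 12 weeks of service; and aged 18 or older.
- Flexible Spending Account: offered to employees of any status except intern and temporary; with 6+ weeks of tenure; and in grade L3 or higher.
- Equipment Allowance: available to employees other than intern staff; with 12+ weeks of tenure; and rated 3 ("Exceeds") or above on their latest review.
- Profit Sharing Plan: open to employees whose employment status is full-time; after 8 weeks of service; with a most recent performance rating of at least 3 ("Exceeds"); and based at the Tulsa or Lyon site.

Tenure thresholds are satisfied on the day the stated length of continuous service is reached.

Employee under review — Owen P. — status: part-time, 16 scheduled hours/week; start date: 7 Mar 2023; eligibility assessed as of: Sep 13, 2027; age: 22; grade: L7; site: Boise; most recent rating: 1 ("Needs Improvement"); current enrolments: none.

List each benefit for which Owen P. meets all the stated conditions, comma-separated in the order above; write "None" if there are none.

Service from 7 Mar 2023 to Sep 13, 2027: 1651 days.
Stock Option Plan — status part-time ✓; service 1651 days ≥ 3 years (≈1095 days) ✓; age 22 < 25 ✗ → not eligible.
Charitable Gift Match — status part-time ✗ (requires full-time or temporary) → not eligible.
Spot Bonus Program — status part-time ✗ (requires full-time, seasonal, or temporary) → not eligible.
Paid Family Leave — status part-time ✓ (not excluded); service 1651 days ≥ 12 weeks (≈84 days) ✓; age 22 ≥ 18 ✓ → eligible.
Flexible Spending Account — status part-time ✓ (not excluded); service 1651 days ≥ 6 weeks (≈42 days) ✓; grade L7 ≥ L3 ✓ → eligible.
Equipment Allowance — status part-time ✓ (not excluded); service 1651 days ≥ 12 weeks (≈84 days) ✓; rating 1 < 3 ✗ → not eligible.
Profit Sharing Plan — status part-time ✗ (requires full-time) → not eligible.

Paid Family Leave, Flexible Spending Account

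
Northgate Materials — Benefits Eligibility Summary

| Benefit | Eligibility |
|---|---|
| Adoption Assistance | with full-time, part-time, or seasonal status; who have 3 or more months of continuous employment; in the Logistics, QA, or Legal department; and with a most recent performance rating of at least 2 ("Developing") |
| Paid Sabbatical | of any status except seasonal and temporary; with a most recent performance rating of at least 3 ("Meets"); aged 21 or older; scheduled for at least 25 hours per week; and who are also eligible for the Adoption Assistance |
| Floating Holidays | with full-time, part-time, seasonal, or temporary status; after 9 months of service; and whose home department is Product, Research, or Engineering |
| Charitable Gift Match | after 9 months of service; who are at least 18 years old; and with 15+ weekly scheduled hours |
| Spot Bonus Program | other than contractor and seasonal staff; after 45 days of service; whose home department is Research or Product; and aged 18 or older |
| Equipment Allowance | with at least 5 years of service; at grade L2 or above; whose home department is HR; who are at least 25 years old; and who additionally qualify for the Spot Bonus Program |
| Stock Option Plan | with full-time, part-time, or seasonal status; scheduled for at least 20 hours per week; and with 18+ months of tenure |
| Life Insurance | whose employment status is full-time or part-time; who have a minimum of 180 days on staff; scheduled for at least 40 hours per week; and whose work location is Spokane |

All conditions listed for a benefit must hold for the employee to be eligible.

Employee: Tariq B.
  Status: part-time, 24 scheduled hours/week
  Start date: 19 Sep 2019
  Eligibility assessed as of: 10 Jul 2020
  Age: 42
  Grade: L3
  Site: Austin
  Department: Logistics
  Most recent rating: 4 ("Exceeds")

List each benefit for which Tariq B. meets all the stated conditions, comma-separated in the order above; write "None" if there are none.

Service from 19 Sep 2019 to 10 Jul 2020: 295 days.
Adoption Assistance — status part-time ✓; service 295 days ≥ 3 months (≈90 days) ✓; dept Logistics ✓; rating 4 ≥ 2 ✓ → eligible.
Paid Sabbatical — status part-time ✓ (not excluded); rating 4 ≥ 3 ✓; age 42 ≥ 21 ✓; 24 hrs/wk < 25 ✗ → not eligible.
Floating Holidays — status part-time ✓; service 295 days ≥ 9 months (≈270 days) ✓; dept Logistics ✗ → not eligible.
Charitable Gift Match — service 295 days ≥ 9 months (≈270 days) ✓; age 42 ≥ 18 ✓; 24 hrs/wk ≥ 15 ✓ → eligible.
Spot Bonus Program — status part-time ✓ (not excluded); service 295 days ≥ 45 days ✓; dept Logistics ✗ → not eligible.
Equipment Allowance — service 295 days < 5 years (≈1825 days) ✗ → not eligible.
Stock Option Plan — status part-time ✓; 24 hrs/wk ≥ 20 ✓; service 295 days < 18 months (≈540 days) ✗ → not eligible.
Life Insurance — status part-time ✓; service 295 days ≥ 180 days ✓; 24 hrs/wk < 40 ✗ → not eligible.

Adoption Assistance, Charitable Gift Match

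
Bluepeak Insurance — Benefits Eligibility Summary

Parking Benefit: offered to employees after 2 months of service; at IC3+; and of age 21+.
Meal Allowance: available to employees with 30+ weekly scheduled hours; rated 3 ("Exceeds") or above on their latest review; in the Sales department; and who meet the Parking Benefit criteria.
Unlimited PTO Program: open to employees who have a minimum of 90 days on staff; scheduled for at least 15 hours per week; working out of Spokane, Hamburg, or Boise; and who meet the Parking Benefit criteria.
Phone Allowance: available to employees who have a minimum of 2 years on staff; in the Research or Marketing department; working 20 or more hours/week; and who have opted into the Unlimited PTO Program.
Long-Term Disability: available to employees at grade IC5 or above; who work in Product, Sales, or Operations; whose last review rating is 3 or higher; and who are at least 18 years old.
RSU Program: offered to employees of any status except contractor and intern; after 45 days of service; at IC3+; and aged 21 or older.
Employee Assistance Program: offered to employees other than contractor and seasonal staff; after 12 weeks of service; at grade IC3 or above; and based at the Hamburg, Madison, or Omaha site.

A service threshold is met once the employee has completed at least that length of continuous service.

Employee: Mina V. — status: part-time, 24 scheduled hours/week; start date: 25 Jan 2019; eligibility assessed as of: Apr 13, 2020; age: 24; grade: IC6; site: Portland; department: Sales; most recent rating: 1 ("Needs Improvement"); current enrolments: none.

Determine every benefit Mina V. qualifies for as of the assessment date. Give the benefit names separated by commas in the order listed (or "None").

Service from 25 Jan 2019 to Apr 13, 2020: 444 days.
Parking Benefit — service 444 days ≥ 2 months (≈60 days) ✓; grade IC6 ≥ IC3 ✓; age 24 ≥ 21 ✓ → eligible.
Meal Allowance — 24 hrs/wk < 30 ✗ → not eligible.
Unlimited PTO Program — service 444 days ≥ 90 days ✓; 24 hrs/wk ≥ 15 ✓; site Portland ✗ (not Spokane, Hamburg, or Boise) → not eligible.
Phone Allowance — service 444 days < 2 years (≈730 days) ✗ → not eligible.
Long-Term Disability — grade IC6 ≥ IC5 ✓; dept Sales ✓; rating 1 < 3 ✗ → not eligible.
RSU Program — status part-time ✓ (not excluded); service 444 days ≥ 45 days ✓; grade IC6 ≥ IC3 ✓; age 24 ≥ 21 ✓ → eligible.
Employee Assistance Program — status part-time ✓ (not excluded); service 444 days ≥ 12 weeks (≈84 days) ✓; grade IC6 ≥ IC3 ✓; site Portland ✗ (not Hamburg, Madison, or Omaha) → not eligible.

Parking Benefit, RSU Program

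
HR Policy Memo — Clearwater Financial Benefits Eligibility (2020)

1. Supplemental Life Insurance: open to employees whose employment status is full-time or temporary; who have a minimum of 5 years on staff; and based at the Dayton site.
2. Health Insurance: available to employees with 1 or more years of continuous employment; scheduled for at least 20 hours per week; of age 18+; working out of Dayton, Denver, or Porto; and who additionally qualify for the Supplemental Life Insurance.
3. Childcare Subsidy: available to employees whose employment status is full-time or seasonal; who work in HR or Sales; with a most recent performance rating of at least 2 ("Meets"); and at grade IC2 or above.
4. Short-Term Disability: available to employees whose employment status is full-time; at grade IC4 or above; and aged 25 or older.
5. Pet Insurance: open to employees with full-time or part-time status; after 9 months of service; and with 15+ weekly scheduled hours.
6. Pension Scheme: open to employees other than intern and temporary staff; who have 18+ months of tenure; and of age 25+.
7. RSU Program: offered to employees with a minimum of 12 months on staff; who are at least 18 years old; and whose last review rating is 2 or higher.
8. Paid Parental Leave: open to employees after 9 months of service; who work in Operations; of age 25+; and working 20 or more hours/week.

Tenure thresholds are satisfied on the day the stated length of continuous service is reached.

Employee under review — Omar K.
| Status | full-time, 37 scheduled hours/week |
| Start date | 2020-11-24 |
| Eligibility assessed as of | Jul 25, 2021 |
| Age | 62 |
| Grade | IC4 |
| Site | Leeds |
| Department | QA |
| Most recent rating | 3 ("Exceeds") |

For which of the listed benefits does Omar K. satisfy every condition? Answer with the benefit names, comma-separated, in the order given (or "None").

Short-Term Disability

Service from 2020-11-24 to Jul 25, 2021: 243 days.
Supplemental Life Insurance — status full-time ✓; service 243 days < 5 years (≈1825 days) ✗ → not eligible.
Health Insurance — service 243 days < 1 year (≈365 days) ✗ → not eligible.
Childcare Subsidy — status full-time ✓; dept QA ✗ → not eligible.
Short-Term Disability — status full-time ✓; grade IC4 ≥ IC4 ✓; age 62 ≥ 25 ✓ → eligible.
Pet Insurance — status full-time ✓; service 243 days < 9 months (≈270 days) ✗ → not eligible.
Pension Scheme — status full-time ✓ (not excluded); service 243 days < 18 months (≈540 days) ✗ → not eligible.
RSU Program — service 243 days < 12 months (≈360 days) ✗ → not eligible.
Paid Parental Leave — service 243 days < 9 months (≈270 days) ✗ → not eligible.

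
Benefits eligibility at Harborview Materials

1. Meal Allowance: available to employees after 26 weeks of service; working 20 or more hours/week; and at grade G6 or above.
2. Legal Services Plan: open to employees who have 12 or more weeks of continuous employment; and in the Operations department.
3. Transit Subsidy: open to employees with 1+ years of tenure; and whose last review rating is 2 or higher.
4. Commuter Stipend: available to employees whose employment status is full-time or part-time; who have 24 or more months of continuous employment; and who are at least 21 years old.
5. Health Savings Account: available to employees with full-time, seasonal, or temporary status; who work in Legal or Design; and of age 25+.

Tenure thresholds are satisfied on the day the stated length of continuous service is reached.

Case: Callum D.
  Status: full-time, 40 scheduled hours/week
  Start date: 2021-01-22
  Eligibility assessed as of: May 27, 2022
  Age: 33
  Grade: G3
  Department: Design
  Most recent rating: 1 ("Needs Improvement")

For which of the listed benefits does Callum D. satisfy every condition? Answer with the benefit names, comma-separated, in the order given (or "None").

Service from 2021-01-22 to May 27, 2022: 490 days.
Meal Allowance — service 490 days ≥ 26 weeks (≈182 days) ✓; 40 hrs/wk ≥ 20 ✓; grade G3 < G6 ✗ → not eligible.
Legal Services Plan — service 490 days ≥ 12 weeks (≈84 days) ✓; dept Design ✗ → not eligible.
Transit Subsidy — service 490 days ≥ 1 year (≈365 days) ✓; rating 1 < 2 ✗ → not eligible.
Commuter Stipend — status full-time ✓; service 490 days < 24 months (≈720 days) ✗ → not eligible.
Health Savings Account — status full-time ✓; dept Design ✓; age 33 ≥ 25 ✓ → eligible.

Health Savings Account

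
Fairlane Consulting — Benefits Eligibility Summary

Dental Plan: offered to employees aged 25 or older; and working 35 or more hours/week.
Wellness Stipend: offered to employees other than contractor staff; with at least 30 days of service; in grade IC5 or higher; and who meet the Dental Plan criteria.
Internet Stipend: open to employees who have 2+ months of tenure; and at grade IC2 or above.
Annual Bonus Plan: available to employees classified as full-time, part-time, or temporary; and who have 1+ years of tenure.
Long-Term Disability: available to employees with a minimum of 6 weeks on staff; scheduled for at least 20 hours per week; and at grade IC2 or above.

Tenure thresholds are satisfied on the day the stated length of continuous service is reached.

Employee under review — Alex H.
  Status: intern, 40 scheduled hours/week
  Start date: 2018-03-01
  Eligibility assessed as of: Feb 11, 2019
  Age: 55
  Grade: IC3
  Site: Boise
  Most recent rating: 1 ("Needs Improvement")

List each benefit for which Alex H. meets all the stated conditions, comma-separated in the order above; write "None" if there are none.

Service from 2018-03-01 to Feb 11, 2019: 347 days.
Dental Plan — age 55 ≥ 25 ✓; 40 hrs/wk ≥ 35 ✓ → eligible.
Wellness Stipend — status intern ✓ (not excluded); service 347 days ≥ 30 days ✓; grade IC3 < IC5 ✗ → not eligible.
Internet Stipend — service 347 days ≥ 2 months (≈60 days) ✓; grade IC3 ≥ IC2 ✓ → eligible.
Annual Bonus Plan — status intern ✗ (requires full-time, part-time, or temporary) → not eligible.
Long-Term Disability — service 347 days ≥ 6 weeks (≈42 days) ✓; 40 hrs/wk ≥ 20 ✓; grade IC3 ≥ IC2 ✓ → eligible.

Dental Plan, Internet Stipend, Long-Term Disability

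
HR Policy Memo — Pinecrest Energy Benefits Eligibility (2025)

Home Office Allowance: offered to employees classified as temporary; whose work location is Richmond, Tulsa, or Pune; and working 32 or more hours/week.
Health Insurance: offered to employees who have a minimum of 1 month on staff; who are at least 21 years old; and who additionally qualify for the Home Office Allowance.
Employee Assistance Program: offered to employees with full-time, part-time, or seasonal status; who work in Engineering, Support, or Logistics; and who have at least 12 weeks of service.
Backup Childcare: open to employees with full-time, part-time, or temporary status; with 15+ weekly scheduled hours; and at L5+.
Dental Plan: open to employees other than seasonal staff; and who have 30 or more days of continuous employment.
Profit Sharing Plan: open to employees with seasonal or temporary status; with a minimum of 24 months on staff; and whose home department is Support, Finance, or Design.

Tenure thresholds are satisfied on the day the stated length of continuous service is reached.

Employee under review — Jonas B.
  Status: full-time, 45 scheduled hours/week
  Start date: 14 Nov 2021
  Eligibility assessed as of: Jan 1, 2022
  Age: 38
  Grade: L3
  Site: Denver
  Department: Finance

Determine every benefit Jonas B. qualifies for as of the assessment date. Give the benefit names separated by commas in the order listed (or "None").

Dental Plan

Service from 14 Nov 2021 to Jan 1, 2022: 48 days.
Home Office Allowance — status full-time ✗ (requires temporary) → not eligible.
Health Insurance — service 48 days ≥ 1 month (≈30 days) ✓; age 38 ≥ 21 ✓; not eligible for Home Office Allowance ✗ → not eligible.
Employee Assistance Program — status full-time ✓; dept Finance ✗ → not eligible.
Backup Childcare — status full-time ✓; 45 hrs/wk ≥ 15 ✓; grade L3 < L5 ✗ → not eligible.
Dental Plan — status full-time ✓ (not excluded); service 48 days ≥ 30 days ✓ → eligible.
Profit Sharing Plan — status full-time ✗ (requires seasonal or temporary) → not eligible.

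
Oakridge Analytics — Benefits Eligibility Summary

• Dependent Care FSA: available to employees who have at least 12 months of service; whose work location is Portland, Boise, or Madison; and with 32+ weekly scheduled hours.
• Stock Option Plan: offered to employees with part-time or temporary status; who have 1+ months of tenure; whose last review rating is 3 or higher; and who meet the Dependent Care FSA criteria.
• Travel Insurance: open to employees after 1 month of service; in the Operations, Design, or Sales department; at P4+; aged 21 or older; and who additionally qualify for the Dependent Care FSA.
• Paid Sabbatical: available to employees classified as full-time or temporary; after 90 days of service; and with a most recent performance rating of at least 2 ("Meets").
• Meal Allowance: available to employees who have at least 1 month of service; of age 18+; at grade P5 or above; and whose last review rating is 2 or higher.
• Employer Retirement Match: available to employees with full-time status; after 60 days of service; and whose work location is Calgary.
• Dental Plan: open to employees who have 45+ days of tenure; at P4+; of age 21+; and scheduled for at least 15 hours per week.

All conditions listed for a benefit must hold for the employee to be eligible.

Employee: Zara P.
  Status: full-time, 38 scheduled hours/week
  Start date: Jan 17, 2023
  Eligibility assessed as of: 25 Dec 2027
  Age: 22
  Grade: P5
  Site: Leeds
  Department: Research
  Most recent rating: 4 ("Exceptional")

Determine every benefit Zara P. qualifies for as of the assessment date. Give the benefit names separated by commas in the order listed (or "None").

Paid Sabbatical, Meal Allowance, Dental Plan

Service from Jan 17, 2023 to 25 Dec 2027: 1803 days.
Dependent Care FSA — service 1803 days ≥ 12 months (≈360 days) ✓; site Leeds ✗ (not Portland, Boise, or Madison) → not eligible.
Stock Option Plan — status full-time ✗ (requires part-time or temporary) → not eligible.
Travel Insurance — service 1803 days ≥ 1 month (≈30 days) ✓; dept Research ✗ → not eligible.
Paid Sabbatical — status full-time ✓; service 1803 days ≥ 90 days ✓; rating 4 ≥ 2 ✓ → eligible.
Meal Allowance — service 1803 days ≥ 1 month (≈30 days) ✓; age 22 ≥ 18 ✓; grade P5 ≥ P5 ✓; rating 4 ≥ 2 ✓ → eligible.
Employer Retirement Match — status full-time ✓; service 1803 days ≥ 60 days ✓; site Leeds ✗ (not Calgary) → not eligible.
Dental Plan — service 1803 days ≥ 45 days ✓; grade P5 ≥ P4 ✓; age 22 ≥ 21 ✓; 38 hrs/wk ≥ 15 ✓ → eligible.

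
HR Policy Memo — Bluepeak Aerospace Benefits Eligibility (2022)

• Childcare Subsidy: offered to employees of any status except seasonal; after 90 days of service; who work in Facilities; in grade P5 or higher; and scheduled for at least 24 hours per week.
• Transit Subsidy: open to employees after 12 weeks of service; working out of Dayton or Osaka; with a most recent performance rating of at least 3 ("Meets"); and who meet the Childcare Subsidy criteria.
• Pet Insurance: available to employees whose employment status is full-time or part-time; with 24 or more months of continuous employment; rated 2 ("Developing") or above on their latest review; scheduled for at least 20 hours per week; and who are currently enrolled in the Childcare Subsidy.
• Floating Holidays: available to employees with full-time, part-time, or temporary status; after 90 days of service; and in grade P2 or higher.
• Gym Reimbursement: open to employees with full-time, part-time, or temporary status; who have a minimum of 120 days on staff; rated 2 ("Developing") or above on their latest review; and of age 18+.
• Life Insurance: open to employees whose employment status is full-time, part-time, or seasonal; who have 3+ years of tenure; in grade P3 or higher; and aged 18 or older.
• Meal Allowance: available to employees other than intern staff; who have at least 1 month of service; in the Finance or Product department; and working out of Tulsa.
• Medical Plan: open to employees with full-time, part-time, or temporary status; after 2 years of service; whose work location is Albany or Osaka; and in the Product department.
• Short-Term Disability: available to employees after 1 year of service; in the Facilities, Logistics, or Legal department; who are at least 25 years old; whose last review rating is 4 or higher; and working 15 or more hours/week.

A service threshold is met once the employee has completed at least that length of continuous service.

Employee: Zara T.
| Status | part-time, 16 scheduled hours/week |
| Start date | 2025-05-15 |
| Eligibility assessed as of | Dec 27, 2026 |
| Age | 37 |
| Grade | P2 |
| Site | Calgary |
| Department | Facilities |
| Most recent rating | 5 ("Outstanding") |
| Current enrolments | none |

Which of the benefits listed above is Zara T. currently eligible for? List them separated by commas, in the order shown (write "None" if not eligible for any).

Service from 2025-05-15 to Dec 27, 2026: 591 days.
Childcare Subsidy — status part-time ✓ (not excluded); service 591 days ≥ 90 days ✓; dept Facilities ✓; grade P2 < P5 ✗ → not eligible.
Transit Subsidy — service 591 days ≥ 12 weeks (≈84 days) ✓; site Calgary ✗ (not Dayton or Osaka) → not eligible.
Pet Insurance — status part-time ✓; service 591 days < 24 months (≈720 days) ✗ → not eligible.
Floating Holidays — status part-time ✓; service 591 days ≥ 90 days ✓; grade P2 ≥ P2 ✓ → eligible.
Gym Reimbursement — status part-time ✓; service 591 days ≥ 120 days ✓; rating 5 ≥ 2 ✓; age 37 ≥ 18 ✓ → eligible.
Life Insurance — status part-time ✓; service 591 days < 3 years (≈1095 days) ✗ → not eligible.
Meal Allowance — status part-time ✓ (not excluded); service 591 days ≥ 1 month (≈30 days) ✓; dept Facilities ✗ → not eligible.
Medical Plan — status part-time ✓; service 591 days < 2 years (≈730 days) ✗ → not eligible.
Short-Term Disability — service 591 days ≥ 1 year (≈365 days) ✓; dept Facilities ✓; age 37 ≥ 25 ✓; rating 5 ≥ 4 ✓; 16 hrs/wk ≥ 15 ✓ → eligible.

Floating Holidays, Gym Reimbursement, Short-Term Disability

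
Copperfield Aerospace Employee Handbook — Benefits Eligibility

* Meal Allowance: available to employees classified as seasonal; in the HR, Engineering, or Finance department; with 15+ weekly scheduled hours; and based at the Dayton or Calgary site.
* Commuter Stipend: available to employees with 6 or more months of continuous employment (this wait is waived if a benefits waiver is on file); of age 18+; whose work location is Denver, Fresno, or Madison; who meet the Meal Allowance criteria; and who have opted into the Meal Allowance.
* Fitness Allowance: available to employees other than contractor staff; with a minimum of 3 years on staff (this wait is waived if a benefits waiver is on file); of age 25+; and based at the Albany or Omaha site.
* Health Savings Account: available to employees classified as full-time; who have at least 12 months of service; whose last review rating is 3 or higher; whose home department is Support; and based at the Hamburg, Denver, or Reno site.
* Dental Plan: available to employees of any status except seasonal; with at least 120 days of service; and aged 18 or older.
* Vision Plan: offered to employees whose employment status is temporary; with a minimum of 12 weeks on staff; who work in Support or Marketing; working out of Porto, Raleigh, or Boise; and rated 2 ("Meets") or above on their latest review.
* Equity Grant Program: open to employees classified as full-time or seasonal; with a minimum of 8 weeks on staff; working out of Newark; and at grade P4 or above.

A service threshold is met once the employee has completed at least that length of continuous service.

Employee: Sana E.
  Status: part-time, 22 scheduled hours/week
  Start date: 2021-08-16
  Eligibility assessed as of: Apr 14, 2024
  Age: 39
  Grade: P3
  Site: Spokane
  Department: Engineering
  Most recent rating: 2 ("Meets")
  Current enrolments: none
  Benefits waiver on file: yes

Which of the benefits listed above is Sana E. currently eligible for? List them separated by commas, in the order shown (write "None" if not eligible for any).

Dental Plan

Service from 2021-08-16 to Apr 14, 2024: 972 days.
Meal Allowance — status part-time ✗ (requires seasonal) → not eligible.
Commuter Stipend — benefits waiver on file ✓; age 39 ≥ 18 ✓; site Spokane ✗ (not Denver, Fresno, or Madison) → not eligible.
Fitness Allowance — status part-time ✓ (not excluded); benefits waiver on file ✓; age 39 ≥ 25 ✓; site Spokane ✗ (not Albany or Omaha) → not eligible.
Health Savings Account — status part-time ✗ (requires full-time) → not eligible.
Dental Plan — status part-time ✓ (not excluded); service 972 days ≥ 120 days ✓; age 39 ≥ 18 ✓ → eligible.
Vision Plan — status part-time ✗ (requires temporary) → not eligible.
Equity Grant Program — status part-time ✗ (requires full-time or seasonal) → not eligible.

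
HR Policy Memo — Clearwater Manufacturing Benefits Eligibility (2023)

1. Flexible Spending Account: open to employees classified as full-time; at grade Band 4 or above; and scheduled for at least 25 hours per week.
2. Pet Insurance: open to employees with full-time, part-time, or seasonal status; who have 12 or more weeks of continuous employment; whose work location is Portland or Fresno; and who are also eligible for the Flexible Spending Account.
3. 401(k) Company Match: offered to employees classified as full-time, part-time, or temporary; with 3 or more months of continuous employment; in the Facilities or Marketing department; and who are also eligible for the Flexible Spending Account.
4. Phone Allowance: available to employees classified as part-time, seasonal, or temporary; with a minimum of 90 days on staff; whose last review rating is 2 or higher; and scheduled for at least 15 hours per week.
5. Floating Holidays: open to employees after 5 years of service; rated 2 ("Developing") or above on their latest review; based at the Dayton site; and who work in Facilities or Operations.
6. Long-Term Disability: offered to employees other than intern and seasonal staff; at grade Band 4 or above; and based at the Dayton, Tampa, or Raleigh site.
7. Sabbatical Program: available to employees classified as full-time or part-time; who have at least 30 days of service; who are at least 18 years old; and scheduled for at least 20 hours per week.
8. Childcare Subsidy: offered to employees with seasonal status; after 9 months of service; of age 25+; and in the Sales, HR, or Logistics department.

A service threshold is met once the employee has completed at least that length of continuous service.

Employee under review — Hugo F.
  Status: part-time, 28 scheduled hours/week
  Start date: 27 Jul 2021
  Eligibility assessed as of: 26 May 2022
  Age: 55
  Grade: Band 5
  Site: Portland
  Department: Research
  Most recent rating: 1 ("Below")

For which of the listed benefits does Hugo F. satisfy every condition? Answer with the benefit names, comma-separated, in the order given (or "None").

Sabbatical Program

Service from 27 Jul 2021 to 26 May 2022: 303 days.
Flexible Spending Account — status part-time ✗ (requires full-time) → not eligible.
Pet Insurance — status part-time ✓; service 303 days ≥ 12 weeks (≈84 days) ✓; site Portland ✓; not eligible for Flexible Spending Account ✗ → not eligible.
401(k) Company Match — status part-time ✓; service 303 days ≥ 3 months (≈90 days) ✓; dept Research ✗ → not eligible.
Phone Allowance — status part-time ✓; service 303 days ≥ 90 days ✓; rating 1 < 2 ✗ → not eligible.
Floating Holidays — service 303 days < 5 years (≈1825 days) ✗ → not eligible.
Long-Term Disability — status part-time ✓ (not excluded); grade Band 5 ≥ Band 4 ✓; site Portland ✗ (not Dayton, Tampa, or Raleigh) → not eligible.
Sabbatical Program — status part-time ✓; service 303 days ≥ 30 days ✓; age 55 ≥ 18 ✓; 28 hrs/wk ≥ 20 ✓ → eligible.
Childcare Subsidy — status part-time ✗ (requires seasonal) → not eligible.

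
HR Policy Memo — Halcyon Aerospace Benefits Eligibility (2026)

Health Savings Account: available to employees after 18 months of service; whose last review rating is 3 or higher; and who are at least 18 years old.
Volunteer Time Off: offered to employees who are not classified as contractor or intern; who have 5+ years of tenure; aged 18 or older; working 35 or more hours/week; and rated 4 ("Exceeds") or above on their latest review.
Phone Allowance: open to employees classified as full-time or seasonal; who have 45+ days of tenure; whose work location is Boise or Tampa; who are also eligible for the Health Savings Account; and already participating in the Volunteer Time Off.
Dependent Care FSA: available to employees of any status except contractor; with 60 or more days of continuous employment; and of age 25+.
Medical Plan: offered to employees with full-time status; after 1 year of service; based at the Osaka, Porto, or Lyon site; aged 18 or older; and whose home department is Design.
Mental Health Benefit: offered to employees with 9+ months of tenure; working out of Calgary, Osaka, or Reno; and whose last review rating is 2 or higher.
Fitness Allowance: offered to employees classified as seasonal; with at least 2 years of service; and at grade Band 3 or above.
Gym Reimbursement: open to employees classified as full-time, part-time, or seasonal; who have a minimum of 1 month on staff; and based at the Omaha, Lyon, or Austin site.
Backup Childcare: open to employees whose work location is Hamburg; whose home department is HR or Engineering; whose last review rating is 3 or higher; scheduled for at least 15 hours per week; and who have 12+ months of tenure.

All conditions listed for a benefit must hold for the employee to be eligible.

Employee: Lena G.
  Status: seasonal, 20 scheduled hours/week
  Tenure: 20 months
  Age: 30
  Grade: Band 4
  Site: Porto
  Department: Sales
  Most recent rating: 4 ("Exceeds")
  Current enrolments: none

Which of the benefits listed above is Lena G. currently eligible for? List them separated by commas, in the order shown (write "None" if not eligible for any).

Health Savings Account — service 20 months ≥ 18 months ✓; rating 4 ≥ 3 ✓; age 30 ≥ 18 ✓ → eligible.
Volunteer Time Off — status seasonal ✓ (not excluded); service 20 months < 5 years (≈1825 days) ✗ → not eligible.
Phone Allowance — status seasonal ✓; service 20 months ≥ 45 days ✓; site Porto ✗ (not Boise or Tampa) → not eligible.
Dependent Care FSA — status seasonal ✓ (not excluded); service 20 months ≥ 60 days ✓; age 30 ≥ 25 ✓ → eligible.
Medical Plan — status seasonal ✗ (requires full-time) → not eligible.
Mental Health Benefit — service 20 months ≥ 9 months ✓; site Porto ✗ (not Calgary, Osaka, or Reno) → not eligible.
Fitness Allowance — status seasonal ✓; service 20 months < 2 years (≈730 days) ✗ → not eligible.
Gym Reimbursement — status seasonal ✓; service 20 months ≥ 1 month ✓; site Porto ✗ (not Omaha, Lyon, or Austin) → not eligible.
Backup Childcare — site Porto ✗ (not Hamburg) → not eligible.

Health Savings Account, Dependent Care FSA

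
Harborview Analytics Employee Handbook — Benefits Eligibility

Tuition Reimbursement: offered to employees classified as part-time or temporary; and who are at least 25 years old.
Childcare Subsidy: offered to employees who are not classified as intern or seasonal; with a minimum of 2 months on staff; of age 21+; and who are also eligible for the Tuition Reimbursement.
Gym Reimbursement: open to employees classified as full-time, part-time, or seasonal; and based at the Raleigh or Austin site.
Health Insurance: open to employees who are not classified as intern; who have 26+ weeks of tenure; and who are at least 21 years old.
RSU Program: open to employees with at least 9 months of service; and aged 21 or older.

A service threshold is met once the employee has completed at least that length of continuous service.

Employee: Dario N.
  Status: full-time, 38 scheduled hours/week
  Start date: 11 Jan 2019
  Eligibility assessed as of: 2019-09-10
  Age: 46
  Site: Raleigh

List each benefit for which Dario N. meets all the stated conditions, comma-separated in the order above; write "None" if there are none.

Service from 11 Jan 2019 to 2019-09-10: 242 days.
Tuition Reimbursement — status full-time ✗ (requires part-time or temporary) → not eligible.
Childcare Subsidy — status full-time ✓ (not excluded); service 242 days ≥ 2 months (≈60 days) ✓; age 46 ≥ 21 ✓; not eligible for Tuition Reimbursement ✗ → not eligible.
Gym Reimbursement — status full-time ✓; site Raleigh ✓ → eligible.
Health Insurance — status full-time ✓ (not excluded); service 242 days ≥ 26 weeks (≈182 days) ✓; age 46 ≥ 21 ✓ → eligible.
RSU Program — service 242 days < 9 months (≈270 days) ✗ → not eligible.

Gym Reimbursement, Health Insurance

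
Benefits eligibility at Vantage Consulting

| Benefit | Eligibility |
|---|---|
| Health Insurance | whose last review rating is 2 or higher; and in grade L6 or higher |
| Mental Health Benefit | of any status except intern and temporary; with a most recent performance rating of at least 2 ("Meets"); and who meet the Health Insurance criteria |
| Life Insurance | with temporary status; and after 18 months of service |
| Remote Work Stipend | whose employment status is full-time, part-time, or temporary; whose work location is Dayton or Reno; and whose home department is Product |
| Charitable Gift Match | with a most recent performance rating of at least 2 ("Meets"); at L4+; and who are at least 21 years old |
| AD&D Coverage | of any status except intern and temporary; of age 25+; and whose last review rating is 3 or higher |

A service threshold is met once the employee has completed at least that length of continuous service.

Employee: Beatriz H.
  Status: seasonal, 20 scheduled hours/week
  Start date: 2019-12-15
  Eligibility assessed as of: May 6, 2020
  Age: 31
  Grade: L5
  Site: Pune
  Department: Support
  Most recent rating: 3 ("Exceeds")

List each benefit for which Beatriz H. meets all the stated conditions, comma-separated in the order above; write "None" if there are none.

Service from 2019-12-15 to May 6, 2020: 143 days.
Health Insurance — rating 3 ≥ 2 ✓; grade L5 < L6 ✗ → not eligible.
Mental Health Benefit — status seasonal ✓ (not excluded); rating 3 ≥ 2 ✓; not eligible for Health Insurance ✗ → not eligible.
Life Insurance — status seasonal ✗ (requires temporary) → not eligible.
Remote Work Stipend — status seasonal ✗ (requires full-time, part-time, or temporary) → not eligible.
Charitable Gift Match — rating 3 ≥ 2 ✓; grade L5 ≥ L4 ✓; age 31 ≥ 21 ✓ → eligible.
AD&D Coverage — status seasonal ✓ (not excluded); age 31 ≥ 25 ✓; rating 3 ≥ 3 ✓ → eligible.

Charitable Gift Match, AD&D Coverage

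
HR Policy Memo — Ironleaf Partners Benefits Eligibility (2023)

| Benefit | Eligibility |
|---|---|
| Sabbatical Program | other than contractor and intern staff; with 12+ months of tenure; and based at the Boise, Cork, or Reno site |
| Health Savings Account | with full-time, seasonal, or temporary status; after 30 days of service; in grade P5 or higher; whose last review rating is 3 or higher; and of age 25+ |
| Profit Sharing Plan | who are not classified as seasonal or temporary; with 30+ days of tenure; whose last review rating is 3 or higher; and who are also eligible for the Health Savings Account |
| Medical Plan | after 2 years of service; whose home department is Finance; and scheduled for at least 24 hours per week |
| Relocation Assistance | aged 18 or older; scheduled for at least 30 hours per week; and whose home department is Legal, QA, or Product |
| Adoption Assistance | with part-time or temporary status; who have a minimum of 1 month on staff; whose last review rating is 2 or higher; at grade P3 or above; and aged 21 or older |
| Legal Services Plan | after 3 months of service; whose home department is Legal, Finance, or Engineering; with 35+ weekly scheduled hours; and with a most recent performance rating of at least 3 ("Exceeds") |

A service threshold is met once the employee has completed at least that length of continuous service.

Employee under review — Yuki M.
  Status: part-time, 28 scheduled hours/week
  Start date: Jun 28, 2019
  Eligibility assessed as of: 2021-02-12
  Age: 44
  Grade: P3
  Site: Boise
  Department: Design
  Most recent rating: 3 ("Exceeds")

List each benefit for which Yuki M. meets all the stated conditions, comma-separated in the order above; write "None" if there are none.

Service from Jun 28, 2019 to 2021-02-12: 595 days.
Sabbatical Program — status part-time ✓ (not excluded); service 595 days ≥ 12 months (≈360 days) ✓; site Boise ✓ → eligible.
Health Savings Account — status part-time ✗ (requires full-time, seasonal, or temporary) → not eligible.
Profit Sharing Plan — status part-time ✓ (not excluded); service 595 days ≥ 30 days ✓; rating 3 ≥ 3 ✓; not eligible for Health Savings Account ✗ → not eligible.
Medical Plan — service 595 days < 2 years (≈730 days) ✗ → not eligible.
Relocation Assistance — age 44 ≥ 18 ✓; 28 hrs/wk < 30 ✗ → not eligible.
Adoption Assistance — status part-time ✓; service 595 days ≥ 1 month (≈30 days) ✓; rating 3 ≥ 2 ✓; grade P3 ≥ P3 ✓; age 44 ≥ 21 ✓ → eligible.
Legal Services Plan — service 595 days ≥ 3 months (≈90 days) ✓; dept Design ✗ → not eligible.

Sabbatical Program, Adoption Assistance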